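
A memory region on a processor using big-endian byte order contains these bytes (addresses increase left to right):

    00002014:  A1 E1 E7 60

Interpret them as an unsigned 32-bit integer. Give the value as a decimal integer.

In big-endian order the high byte comes first in memory.
The bytes are already most-significant first: 0xA1E1E760.
0xA1E1E760 = 2715936608.

2715936608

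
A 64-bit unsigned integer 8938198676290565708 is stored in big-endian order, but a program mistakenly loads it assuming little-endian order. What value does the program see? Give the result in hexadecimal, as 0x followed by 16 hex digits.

0x4C762AE856DC0A7C

8938198676290565708 in 64-bit hexadecimal is 0x7C0ADC56E82A764C.
Stored big-endian, the bytes at ascending addresses are 7C 0A DC 56 E8 2A 76 4C.
Read back as little-endian, the first byte is least significant, giving 0x4C762AE856DC0A7C.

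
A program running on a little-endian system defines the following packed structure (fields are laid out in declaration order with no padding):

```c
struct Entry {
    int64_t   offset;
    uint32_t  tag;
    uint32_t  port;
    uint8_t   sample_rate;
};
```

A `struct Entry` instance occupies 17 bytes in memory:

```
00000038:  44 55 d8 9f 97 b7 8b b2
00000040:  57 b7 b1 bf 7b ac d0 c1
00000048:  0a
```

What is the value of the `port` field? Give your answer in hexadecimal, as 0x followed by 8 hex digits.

`port` follows `offset` (8 B), `tag` (4 B), so it starts at offset 8 + 4 = 12 and occupies 4 bytes.
Bytes at offsets 12..15: 7B AC D0 C1.
Little-endian: lowest address holds the least-significant byte.
Reassemble most-significant byte first: C1 D0 AC 7B → 0xC1D0AC7B.

0xC1D0AC7B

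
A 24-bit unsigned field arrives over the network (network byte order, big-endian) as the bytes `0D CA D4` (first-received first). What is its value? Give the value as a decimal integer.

Big-endian stores the most-significant byte at the lowest address.
The bytes are already most-significant first: 0x0DCAD4.
0x0DCAD4 = 903892.

903892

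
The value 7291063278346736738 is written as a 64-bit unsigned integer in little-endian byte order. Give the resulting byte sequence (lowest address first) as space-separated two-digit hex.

7291063278346736738 in hexadecimal, padded to 64 bits, is 0x652F0F6C04C09462.
Split into bytes (most-significant first): 65 2F 0F 6C 04 C0 94 62.
Little-endian: lowest address holds the least-significant byte.
So at ascending addresses the bytes are 62 94 C0 04 6C 0F 2F 65.

62 94 C0 04 6C 0F 2F 65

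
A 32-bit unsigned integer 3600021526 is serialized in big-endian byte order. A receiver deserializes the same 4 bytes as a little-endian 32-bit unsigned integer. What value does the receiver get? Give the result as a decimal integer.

385389526

3600021526 in 32-bit hexadecimal is 0xD693F816.
Stored big-endian, the bytes at ascending addresses are D6 93 F8 16.
Read back as little-endian, the first byte is least significant, giving 0x16F893D6.
0x16F893D6 = 385389526.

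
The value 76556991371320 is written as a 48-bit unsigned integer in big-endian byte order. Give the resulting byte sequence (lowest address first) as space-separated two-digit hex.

76556991371320 in hexadecimal, padded to 48 bits, is 0x45A0D0469838.
Split into bytes (most-significant first): 45 A0 D0 46 98 38.
Big-endian: lowest address holds the most-significant byte.
So the memory order matches the most-significant-first order: 45 A0 D0 46 98 38.

45 A0 D0 46 98 38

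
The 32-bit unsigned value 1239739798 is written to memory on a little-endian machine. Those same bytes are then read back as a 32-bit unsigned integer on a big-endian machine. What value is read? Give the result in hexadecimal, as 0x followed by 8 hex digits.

0x96EDE449

1239739798 in 32-bit hexadecimal is 0x49E4ED96.
Stored little-endian, the bytes at ascending addresses are 96 ED E4 49.
Read back as big-endian, the last byte is least significant, giving 0x96EDE449.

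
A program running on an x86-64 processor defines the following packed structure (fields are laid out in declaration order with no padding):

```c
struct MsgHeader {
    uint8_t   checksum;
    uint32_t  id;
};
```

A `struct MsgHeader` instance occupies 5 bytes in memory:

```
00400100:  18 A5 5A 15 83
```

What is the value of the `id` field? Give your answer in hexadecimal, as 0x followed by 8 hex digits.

`id` follows `checksum` (1 byte), so it starts at byte offset 1 and occupies 4 bytes.
Bytes at offsets 1..4: A5 5A 15 83.
Little-endian stores the least-significant byte at the lowest address.
Reassemble most-significant byte first: 83 15 5A A5 → 0x83155AA5.

0x83155AA5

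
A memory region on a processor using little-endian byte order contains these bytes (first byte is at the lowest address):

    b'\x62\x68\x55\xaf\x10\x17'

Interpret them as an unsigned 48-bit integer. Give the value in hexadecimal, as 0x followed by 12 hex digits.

0x1710AF556862

In little-endian order the low byte comes first in memory.
Reassemble most-significant byte first: 17 10 AF 55 68 62 → 0x1710AF556862.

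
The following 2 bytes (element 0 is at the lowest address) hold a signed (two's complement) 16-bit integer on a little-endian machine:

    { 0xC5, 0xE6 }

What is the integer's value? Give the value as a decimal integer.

-6459

Little-endian: lowest address holds the least-significant byte.
Reassemble most-significant byte first: E6 C5 → 0xE6C5.
Top bit is set, so as a signed 16-bit value this is 0xE6C5 − 2^16 = -6459.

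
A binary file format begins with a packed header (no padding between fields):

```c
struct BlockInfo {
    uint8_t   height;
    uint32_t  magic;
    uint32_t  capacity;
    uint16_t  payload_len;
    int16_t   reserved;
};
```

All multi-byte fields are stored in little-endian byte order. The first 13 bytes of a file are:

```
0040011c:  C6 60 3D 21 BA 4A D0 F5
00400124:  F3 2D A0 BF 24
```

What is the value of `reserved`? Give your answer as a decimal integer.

9407

`reserved` follows `height` (1 B), `magic` (4 B), `capacity` (4 B), `payload_len` (2 B), so it starts at offset 1 + 4 + 4 + 2 = 11 and occupies 2 bytes.
Bytes at offsets 11..12: BF 24.
Little-endian stores the least-significant byte at the lowest address.
Reassemble most-significant byte first: 24 BF → 0x24BF.
0x24BF = 9407.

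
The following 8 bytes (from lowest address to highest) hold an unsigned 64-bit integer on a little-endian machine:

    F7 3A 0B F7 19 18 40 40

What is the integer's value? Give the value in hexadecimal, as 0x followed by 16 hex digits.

Little-endian: lowest address holds the least-significant byte.
Reassemble most-significant byte first: 40 40 18 19 F7 0B 3A F7 → 0x40401819F70B3AF7.

0x40401819F70B3AF7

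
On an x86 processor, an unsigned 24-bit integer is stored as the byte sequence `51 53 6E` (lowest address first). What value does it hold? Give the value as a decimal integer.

7230289

Little-endian: lowest address holds the least-significant byte.
Reassemble most-significant byte first: 6E 53 51 → 0x6E5351.
0x6E5351 = 7230289.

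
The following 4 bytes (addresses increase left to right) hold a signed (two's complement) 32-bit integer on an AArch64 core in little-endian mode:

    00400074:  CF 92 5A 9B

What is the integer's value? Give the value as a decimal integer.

Little-endian: lowest address holds the least-significant byte.
Reassemble most-significant byte first: 9B 5A 92 CF → 0x9B5A92CF.
Top bit is set, so as a signed 32-bit value this is 0x9B5A92CF − 2^32 = -1688562993.

-1688562993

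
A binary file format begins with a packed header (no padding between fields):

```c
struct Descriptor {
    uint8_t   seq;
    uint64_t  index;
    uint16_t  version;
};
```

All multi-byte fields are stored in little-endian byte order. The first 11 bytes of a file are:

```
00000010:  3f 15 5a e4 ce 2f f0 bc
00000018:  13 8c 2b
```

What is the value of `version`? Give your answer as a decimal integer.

11148

`version` follows `seq` (1 B), `index` (8 B), so it starts at offset 1 + 8 = 9 and occupies 2 bytes.
Bytes at offsets 9..10: 8C 2B.
Little-endian stores the least-significant byte at the lowest address.
Reassemble most-significant byte first: 2B 8C → 0x2B8C.
0x2B8C = 11148.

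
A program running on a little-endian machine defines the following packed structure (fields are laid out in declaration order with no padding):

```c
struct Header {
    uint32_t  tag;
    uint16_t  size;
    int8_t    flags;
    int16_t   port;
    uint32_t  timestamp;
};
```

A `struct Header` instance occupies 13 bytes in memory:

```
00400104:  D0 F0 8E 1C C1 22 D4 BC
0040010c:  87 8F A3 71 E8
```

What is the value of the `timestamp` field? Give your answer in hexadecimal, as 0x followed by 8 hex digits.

`timestamp` follows `tag` (4 B), `size` (2 B), `flags` (1 B), `port` (2 B), so it starts at offset 4 + 2 + 1 + 2 = 9 and occupies 4 bytes.
Bytes at offsets 9..12: 8F A3 71 E8.
Little-endian: lowest address holds the least-significant byte.
Reassemble most-significant byte first: E8 71 A3 8F → 0xE871A38F.

0xE871A38F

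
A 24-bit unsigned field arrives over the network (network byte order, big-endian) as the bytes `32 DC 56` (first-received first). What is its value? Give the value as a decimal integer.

3333206

In big-endian order the high byte comes first in memory.
The bytes are already most-significant first: 0x32DC56.
0x32DC56 = 3333206.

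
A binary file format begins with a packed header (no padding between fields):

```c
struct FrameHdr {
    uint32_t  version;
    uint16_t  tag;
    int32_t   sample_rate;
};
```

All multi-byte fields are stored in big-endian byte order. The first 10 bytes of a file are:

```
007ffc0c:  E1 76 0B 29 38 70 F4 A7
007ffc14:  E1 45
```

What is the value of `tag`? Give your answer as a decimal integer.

`tag` follows `version` (4 bytes), so it starts at byte offset 4 and occupies 2 bytes.
Bytes at offsets 4..5: 38 70.
Big-endian: lowest address holds the most-significant byte.
The bytes are already most-significant first: 0x3870.
0x3870 = 14448.

14448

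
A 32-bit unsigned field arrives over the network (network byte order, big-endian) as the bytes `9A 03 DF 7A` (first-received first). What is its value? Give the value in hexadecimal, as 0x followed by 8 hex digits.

0x9A03DF7A

Big-endian stores the most-significant byte at the lowest address.
The bytes are already most-significant first: 0x9A03DF7A.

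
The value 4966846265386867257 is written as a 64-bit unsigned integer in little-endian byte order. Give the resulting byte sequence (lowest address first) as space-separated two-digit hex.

4966846265386867257 in hexadecimal, padded to 64 bits, is 0x44EDC85CE65C1A39.
Split into bytes (most-significant first): 44 ED C8 5C E6 5C 1A 39.
Little-endian stores the least-significant byte at the lowest address.
So at ascending addresses the bytes are 39 1A 5C E6 5C C8 ED 44.

39 1A 5C E6 5C C8 ED 44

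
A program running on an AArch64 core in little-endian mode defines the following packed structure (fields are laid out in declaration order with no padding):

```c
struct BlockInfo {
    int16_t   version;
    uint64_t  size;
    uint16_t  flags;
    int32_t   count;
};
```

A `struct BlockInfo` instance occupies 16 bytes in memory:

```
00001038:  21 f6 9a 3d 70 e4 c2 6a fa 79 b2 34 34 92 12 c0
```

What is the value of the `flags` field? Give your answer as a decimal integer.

`flags` follows `version` (2 B), `size` (8 B), so it starts at offset 2 + 8 = 10 and occupies 2 bytes.
Bytes at offsets 10..11: B2 34.
In little-endian order the low byte comes first in memory.
Reassemble most-significant byte first: 34 B2 → 0x34B2.
0x34B2 = 13490.

13490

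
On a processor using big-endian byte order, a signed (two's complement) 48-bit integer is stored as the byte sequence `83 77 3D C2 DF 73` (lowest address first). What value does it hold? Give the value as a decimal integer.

In big-endian order the high byte comes first in memory.
The bytes are already most-significant first: 0x83773DC2DF73.
Top bit is set, so as a signed 48-bit value this is 0x83773DC2DF73 − 2^48 = -136926816182413.

-136926816182413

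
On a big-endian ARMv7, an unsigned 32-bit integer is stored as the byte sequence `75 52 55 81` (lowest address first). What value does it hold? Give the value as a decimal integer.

1968330113

Big-endian stores the most-significant byte at the lowest address.
The bytes are already most-significant first: 0x75525581.
0x75525581 = 1968330113.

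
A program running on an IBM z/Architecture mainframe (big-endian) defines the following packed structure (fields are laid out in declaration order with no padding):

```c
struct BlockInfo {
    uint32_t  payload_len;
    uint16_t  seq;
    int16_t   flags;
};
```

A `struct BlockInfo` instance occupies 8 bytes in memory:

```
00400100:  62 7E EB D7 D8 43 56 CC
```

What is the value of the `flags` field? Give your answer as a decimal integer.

`flags` follows `payload_len` (4 B), `seq` (2 B), so it starts at offset 4 + 2 = 6 and occupies 2 bytes.
Bytes at offsets 6..7: 56 CC.
Big-endian: lowest address holds the most-significant byte.
The bytes are already most-significant first: 0x56CC.
0x56CC = 22220.

22220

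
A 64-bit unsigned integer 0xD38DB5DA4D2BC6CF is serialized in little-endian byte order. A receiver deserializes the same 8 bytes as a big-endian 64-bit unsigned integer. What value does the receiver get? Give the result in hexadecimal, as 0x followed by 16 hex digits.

Stored little-endian, the bytes at ascending addresses are CF C6 2B 4D DA B5 8D D3.
Read back as big-endian, the last byte is least significant, giving 0xCFC62B4DDAB58DD3.

0xCFC62B4DDAB58DD3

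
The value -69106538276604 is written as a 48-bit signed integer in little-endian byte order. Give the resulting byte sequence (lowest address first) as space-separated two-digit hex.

04 99 55 E1 25 C1

Two's complement of -69106538276604 in 48 bits: 69106538276604 = 0x3EDA1EAA66FC; invert → 0xC125E1559903; add 1 → 0xC125E1559904.
Split into bytes (most-significant first): C1 25 E1 55 99 04.
Little-endian: lowest address holds the least-significant byte.
So at ascending addresses the bytes are 04 99 55 E1 25 C1.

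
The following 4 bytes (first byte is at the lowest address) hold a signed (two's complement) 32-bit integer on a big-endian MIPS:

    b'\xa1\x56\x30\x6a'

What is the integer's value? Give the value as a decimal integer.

In big-endian order the high byte comes first in memory.
The bytes are already most-significant first: 0xA156306A.
Top bit is set, so as a signed 32-bit value this is 0xA156306A − 2^32 = -1588187030.

-1588187030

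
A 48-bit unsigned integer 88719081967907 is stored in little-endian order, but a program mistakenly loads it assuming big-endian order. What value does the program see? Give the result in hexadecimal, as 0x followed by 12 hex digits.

88719081967907 in 48-bit hexadecimal is 0x50B0855D9123.
Stored little-endian, the bytes at ascending addresses are 23 91 5D 85 B0 50.
Read back as big-endian, the last byte is least significant, giving 0x23915D85B050.

0x23915D85B050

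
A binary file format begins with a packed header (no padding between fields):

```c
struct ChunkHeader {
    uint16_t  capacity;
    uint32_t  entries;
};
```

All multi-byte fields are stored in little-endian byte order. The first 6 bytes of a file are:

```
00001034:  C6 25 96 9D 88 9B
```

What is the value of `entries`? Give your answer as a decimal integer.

2609421718

`entries` follows `capacity` (2 bytes), so it starts at byte offset 2 and occupies 4 bytes.
Bytes at offsets 2..5: 96 9D 88 9B.
Little-endian stores the least-significant byte at the lowest address.
Reassemble most-significant byte first: 9B 88 9D 96 → 0x9B889D96.
0x9B889D96 = 2609421718.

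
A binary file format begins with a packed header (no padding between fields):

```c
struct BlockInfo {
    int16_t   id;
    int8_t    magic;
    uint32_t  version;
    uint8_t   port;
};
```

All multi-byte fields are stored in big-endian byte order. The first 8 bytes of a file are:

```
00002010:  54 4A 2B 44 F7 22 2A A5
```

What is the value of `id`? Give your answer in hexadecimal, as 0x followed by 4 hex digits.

0x544A

`id` is the first field, at byte offset 0, occupying 2 bytes.
Bytes at offsets 0..1: 54 4A.
Big-endian stores the most-significant byte at the lowest address.
The bytes are already most-significant first: 0x544A.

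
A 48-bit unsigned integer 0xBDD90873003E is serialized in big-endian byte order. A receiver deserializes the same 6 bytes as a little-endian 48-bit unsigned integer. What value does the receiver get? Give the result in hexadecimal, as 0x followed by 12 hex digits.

Stored big-endian, the bytes at ascending addresses are BD D9 08 73 00 3E.
Read back as little-endian, the first byte is least significant, giving 0x3E007308D9BD.

0x3E007308D9BD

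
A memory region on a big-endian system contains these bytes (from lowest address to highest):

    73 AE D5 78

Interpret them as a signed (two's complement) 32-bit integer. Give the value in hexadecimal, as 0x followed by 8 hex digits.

Big-endian: lowest address holds the most-significant byte.
The bytes are already most-significant first: 0x73AED578.

0x73AED578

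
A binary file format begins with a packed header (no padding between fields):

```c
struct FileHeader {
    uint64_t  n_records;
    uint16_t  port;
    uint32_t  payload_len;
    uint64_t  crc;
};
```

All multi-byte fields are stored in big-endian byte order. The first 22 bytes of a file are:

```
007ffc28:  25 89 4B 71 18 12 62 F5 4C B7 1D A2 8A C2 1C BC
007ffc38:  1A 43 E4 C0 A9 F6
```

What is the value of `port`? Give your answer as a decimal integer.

19639

`port` follows `n_records` (8 bytes), so it starts at byte offset 8 and occupies 2 bytes.
Bytes at offsets 8..9: 4C B7.
Big-endian stores the most-significant byte at the lowest address.
The bytes are already most-significant first: 0x4CB7.
0x4CB7 = 19639.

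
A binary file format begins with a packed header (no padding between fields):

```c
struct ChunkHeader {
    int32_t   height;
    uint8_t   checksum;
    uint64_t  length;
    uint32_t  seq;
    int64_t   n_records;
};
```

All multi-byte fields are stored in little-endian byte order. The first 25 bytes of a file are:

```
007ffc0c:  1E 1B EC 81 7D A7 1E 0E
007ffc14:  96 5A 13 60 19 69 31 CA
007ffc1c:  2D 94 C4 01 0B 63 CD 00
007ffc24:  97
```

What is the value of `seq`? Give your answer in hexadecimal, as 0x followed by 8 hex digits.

`seq` follows `height` (4 B), `checksum` (1 B), `length` (8 B), so it starts at offset 4 + 1 + 8 = 13 and occupies 4 bytes.
Bytes at offsets 13..16: 69 31 CA 2D.
Little-endian: lowest address holds the least-significant byte.
Reassemble most-significant byte first: 2D CA 31 69 → 0x2DCA3169.

0x2DCA3169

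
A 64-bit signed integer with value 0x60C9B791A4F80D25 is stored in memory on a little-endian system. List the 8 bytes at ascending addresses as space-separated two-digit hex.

25 0D F8 A4 91 B7 C9 60

Split into bytes (most-significant first): 60 C9 B7 91 A4 F8 0D 25.
In little-endian order the low byte comes first in memory.
So at ascending addresses the bytes are 25 0D F8 A4 91 B7 C9 60.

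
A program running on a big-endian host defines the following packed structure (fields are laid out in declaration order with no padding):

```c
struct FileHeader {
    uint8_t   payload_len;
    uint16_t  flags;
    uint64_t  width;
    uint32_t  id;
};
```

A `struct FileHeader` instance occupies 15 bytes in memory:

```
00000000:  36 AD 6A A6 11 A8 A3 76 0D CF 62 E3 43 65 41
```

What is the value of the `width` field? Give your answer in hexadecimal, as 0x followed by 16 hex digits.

`width` follows `payload_len` (1 B), `flags` (2 B), so it starts at offset 1 + 2 = 3 and occupies 8 bytes.
Bytes at offsets 3..10: A6 11 A8 A3 76 0D CF 62.
Big-endian: lowest address holds the most-significant byte.
The bytes are already most-significant first: 0xA611A8A3760DCF62.

0xA611A8A3760DCF62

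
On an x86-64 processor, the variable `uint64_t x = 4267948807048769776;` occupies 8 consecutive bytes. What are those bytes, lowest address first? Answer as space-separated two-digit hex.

F0 B0 B1 D3 D3 CC 3A 3B

4267948807048769776 in hexadecimal, padded to 64 bits, is 0x3B3ACCD3D3B1B0F0.
Split into bytes (most-significant first): 3B 3A CC D3 D3 B1 B0 F0.
Little-endian: lowest address holds the least-significant byte.
So at ascending addresses the bytes are F0 B0 B1 D3 D3 CC 3A 3B.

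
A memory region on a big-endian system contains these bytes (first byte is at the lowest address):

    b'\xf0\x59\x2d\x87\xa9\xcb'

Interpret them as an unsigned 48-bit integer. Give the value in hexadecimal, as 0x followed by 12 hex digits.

0xF0592D87A9CB

Big-endian: lowest address holds the most-significant byte.
The bytes are already most-significant first: 0xF0592D87A9CB.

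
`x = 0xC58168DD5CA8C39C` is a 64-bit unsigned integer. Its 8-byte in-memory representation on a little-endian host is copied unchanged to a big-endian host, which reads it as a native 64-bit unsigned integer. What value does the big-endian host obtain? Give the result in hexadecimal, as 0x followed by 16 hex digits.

0x9CC3A85CDD6881C5

Stored little-endian, the bytes at ascending addresses are 9C C3 A8 5C DD 68 81 C5.
Read back as big-endian, the last byte is least significant, giving 0x9CC3A85CDD6881C5.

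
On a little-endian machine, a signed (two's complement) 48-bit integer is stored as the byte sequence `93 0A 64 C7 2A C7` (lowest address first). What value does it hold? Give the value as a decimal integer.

Little-endian: lowest address holds the least-significant byte.
Reassemble most-significant byte first: C7 2A C7 64 0A 93 → 0xC72AC7640A93.
Top bit is set, so as a signed 48-bit value this is 0xC72AC7640A93 − 2^48 = -62488428934509.

-62488428934509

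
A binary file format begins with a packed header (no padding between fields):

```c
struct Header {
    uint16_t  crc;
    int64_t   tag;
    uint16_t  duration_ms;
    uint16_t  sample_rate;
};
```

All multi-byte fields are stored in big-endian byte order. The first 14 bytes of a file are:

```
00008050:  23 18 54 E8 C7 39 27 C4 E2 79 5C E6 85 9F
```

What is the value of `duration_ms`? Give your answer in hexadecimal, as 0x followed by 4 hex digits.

0x5CE6

`duration_ms` follows `crc` (2 B), `tag` (8 B), so it starts at offset 2 + 8 = 10 and occupies 2 bytes.
Bytes at offsets 10..11: 5C E6.
Big-endian: lowest address holds the most-significant byte.
The bytes are already most-significant first: 0x5CE6.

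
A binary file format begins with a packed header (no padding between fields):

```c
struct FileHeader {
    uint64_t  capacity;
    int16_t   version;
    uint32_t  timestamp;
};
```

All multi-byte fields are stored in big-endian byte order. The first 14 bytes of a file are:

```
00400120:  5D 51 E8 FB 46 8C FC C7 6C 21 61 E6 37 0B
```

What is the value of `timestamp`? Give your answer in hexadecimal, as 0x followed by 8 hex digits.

`timestamp` follows `capacity` (8 B), `version` (2 B), so it starts at offset 8 + 2 = 10 and occupies 4 bytes.
Bytes at offsets 10..13: 61 E6 37 0B.
Big-endian stores the most-significant byte at the lowest address.
The bytes are already most-significant first: 0x61E6370B.

0x61E6370B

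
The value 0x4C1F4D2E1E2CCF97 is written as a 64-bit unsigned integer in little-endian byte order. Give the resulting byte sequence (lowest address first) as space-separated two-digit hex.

97 CF 2C 1E 2E 4D 1F 4C

Split into bytes (most-significant first): 4C 1F 4D 2E 1E 2C CF 97.
In little-endian order the low byte comes first in memory.
So at ascending addresses the bytes are 97 CF 2C 1E 2E 4D 1F 4C.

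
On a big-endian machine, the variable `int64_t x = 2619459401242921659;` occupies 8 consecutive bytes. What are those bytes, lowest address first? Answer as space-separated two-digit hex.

2619459401242921659 in hexadecimal, padded to 64 bits, is 0x245A30726AA44ABB.
Split into bytes (most-significant first): 24 5A 30 72 6A A4 4A BB.
In big-endian order the high byte comes first in memory.
So the memory order matches the most-significant-first order: 24 5A 30 72 6A A4 4A BB.

24 5A 30 72 6A A4 4A BB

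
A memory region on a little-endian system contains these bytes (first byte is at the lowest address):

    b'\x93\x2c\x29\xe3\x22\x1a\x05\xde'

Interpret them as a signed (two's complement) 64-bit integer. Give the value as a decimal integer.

Little-endian stores the least-significant byte at the lowest address.
Reassemble most-significant byte first: DE 05 1A 22 E3 29 2C 93 → 0xDE051A22E3292C93.
Top bit is set, so as a signed 64-bit value this is 0xDE051A22E3292C93 − 2^64 = -2448522085263659885.

-2448522085263659885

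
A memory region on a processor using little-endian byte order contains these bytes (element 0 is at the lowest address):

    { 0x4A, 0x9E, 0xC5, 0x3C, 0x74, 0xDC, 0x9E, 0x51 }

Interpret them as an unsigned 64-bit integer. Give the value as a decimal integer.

5881380555186347594

Little-endian stores the least-significant byte at the lowest address.
Reassemble most-significant byte first: 51 9E DC 74 3C C5 9E 4A → 0x519EDC743CC59E4A.
0x519EDC743CC59E4A = 5881380555186347594.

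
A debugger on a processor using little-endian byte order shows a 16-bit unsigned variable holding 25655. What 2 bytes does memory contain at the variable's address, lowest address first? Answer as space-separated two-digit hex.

37 64

25655 in hexadecimal, padded to 16 bits, is 0x6437.
Split into bytes (most-significant first): 64 37.
Little-endian: lowest address holds the least-significant byte.
So at ascending addresses the bytes are 37 64.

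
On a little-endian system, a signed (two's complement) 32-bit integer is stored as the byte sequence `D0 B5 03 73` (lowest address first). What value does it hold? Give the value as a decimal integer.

1929622992

In little-endian order the low byte comes first in memory.
Reassemble most-significant byte first: 73 03 B5 D0 → 0x7303B5D0.
0x7303B5D0 = 1929622992.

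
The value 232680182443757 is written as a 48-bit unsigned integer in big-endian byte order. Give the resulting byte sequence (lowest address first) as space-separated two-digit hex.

232680182443757 in hexadecimal, padded to 48 bits, is 0xD39F139EEEED.
Split into bytes (most-significant first): D3 9F 13 9E EE ED.
In big-endian order the high byte comes first in memory.
So the memory order matches the most-significant-first order: D3 9F 13 9E EE ED.

D3 9F 13 9E EE ED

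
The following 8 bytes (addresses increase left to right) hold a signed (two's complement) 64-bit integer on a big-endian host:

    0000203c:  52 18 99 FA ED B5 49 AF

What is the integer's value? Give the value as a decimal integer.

In big-endian order the high byte comes first in memory.
The bytes are already most-significant first: 0x521899FAEDB549AF.
0x521899FAEDB549AF = 5915647413560101295.

5915647413560101295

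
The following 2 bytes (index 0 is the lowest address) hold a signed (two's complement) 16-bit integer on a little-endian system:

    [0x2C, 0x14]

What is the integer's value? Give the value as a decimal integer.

Little-endian: lowest address holds the least-significant byte.
Reassemble most-significant byte first: 14 2C → 0x142C.
0x142C = 5164.

5164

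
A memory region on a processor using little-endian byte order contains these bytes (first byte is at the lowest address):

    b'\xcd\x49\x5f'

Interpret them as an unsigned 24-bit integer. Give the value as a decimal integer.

6244813

Little-endian stores the least-significant byte at the lowest address.
Reassemble most-significant byte first: 5F 49 CD → 0x5F49CD.
0x5F49CD = 6244813.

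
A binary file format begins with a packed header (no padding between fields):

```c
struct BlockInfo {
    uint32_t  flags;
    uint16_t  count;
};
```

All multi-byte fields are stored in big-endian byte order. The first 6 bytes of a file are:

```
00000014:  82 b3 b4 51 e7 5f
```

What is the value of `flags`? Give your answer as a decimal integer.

2192815185

`flags` is the first field, at byte offset 0, occupying 4 bytes.
Bytes at offsets 0..3: 82 B3 B4 51.
In big-endian order the high byte comes first in memory.
The bytes are already most-significant first: 0x82B3B451.
0x82B3B451 = 2192815185.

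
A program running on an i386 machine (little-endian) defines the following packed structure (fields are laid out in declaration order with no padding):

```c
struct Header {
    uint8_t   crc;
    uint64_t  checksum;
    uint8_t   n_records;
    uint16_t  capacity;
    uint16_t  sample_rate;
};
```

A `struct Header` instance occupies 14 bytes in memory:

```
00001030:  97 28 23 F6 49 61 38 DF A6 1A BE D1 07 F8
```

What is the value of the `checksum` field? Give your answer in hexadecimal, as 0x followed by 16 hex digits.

`checksum` follows `crc` (1 byte), so it starts at byte offset 1 and occupies 8 bytes.
Bytes at offsets 1..8: 28 23 F6 49 61 38 DF A6.
Little-endian: lowest address holds the least-significant byte.
Reassemble most-significant byte first: A6 DF 38 61 49 F6 23 28 → 0xA6DF386149F62328.

0xA6DF386149F62328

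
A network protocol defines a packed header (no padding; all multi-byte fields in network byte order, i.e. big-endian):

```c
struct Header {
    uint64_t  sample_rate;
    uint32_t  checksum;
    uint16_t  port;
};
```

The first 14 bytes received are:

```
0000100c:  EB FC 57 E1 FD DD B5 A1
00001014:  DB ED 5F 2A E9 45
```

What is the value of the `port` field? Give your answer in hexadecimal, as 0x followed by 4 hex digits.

0xE945

`port` follows `sample_rate` (8 B), `checksum` (4 B), so it starts at offset 8 + 4 = 12 and occupies 2 bytes.
Bytes at offsets 12..13: E9 45.
Big-endian stores the most-significant byte at the lowest address.
The bytes are already most-significant first: 0xE945.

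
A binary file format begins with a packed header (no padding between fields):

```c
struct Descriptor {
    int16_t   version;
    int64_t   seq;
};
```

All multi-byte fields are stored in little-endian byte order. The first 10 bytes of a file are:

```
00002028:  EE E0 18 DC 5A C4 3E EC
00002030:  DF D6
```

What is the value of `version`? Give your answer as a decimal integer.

`version` is the first field, at byte offset 0, occupying 2 bytes.
Bytes at offsets 0..1: EE E0.
In little-endian order the low byte comes first in memory.
Reassemble most-significant byte first: E0 EE → 0xE0EE.
Top bit is set, so as a signed 16-bit value this is 0xE0EE − 2^16 = -7954.

-7954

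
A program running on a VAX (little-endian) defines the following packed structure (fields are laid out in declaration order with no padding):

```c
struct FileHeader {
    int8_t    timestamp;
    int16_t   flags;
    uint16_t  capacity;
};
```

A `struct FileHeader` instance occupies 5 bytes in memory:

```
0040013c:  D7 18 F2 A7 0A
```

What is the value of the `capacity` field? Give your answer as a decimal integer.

2727

`capacity` follows `timestamp` (1 B), `flags` (2 B), so it starts at offset 1 + 2 = 3 and occupies 2 bytes.
Bytes at offsets 3..4: A7 0A.
Little-endian: lowest address holds the least-significant byte.
Reassemble most-significant byte first: 0A A7 → 0x0AA7.
0x0AA7 = 2727.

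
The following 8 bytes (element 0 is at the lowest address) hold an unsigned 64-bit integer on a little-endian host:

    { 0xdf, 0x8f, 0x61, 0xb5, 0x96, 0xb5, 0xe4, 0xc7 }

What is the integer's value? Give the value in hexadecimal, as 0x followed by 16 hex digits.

0xC7E4B596B5618FDF

Little-endian stores the least-significant byte at the lowest address.
Reassemble most-significant byte first: C7 E4 B5 96 B5 61 8F DF → 0xC7E4B596B5618FDF.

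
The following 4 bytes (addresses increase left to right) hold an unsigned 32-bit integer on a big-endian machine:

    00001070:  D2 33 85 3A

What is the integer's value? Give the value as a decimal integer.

3526591802

Big-endian stores the most-significant byte at the lowest address.
The bytes are already most-significant first: 0xD233853A.
0xD233853A = 3526591802.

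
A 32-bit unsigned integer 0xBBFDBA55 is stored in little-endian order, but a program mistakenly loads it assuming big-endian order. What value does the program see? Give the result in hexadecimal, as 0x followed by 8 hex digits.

0x55BAFDBB

Stored little-endian, the bytes at ascending addresses are 55 BA FD BB.
Read back as big-endian, the last byte is least significant, giving 0x55BAFDBB.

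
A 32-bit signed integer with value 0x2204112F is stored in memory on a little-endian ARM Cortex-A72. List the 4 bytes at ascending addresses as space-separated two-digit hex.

2F 11 04 22

Split into bytes (most-significant first): 22 04 11 2F.
Little-endian: lowest address holds the least-significant byte.
So at ascending addresses the bytes are 2F 11 04 22.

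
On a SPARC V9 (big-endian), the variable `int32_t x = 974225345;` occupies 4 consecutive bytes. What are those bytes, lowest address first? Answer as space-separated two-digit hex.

974225345 in hexadecimal, padded to 32 bits, is 0x3A117FC1.
Split into bytes (most-significant first): 3A 11 7F C1.
Big-endian: lowest address holds the most-significant byte.
So the memory order matches the most-significant-first order: 3A 11 7F C1.

3A 11 7F C1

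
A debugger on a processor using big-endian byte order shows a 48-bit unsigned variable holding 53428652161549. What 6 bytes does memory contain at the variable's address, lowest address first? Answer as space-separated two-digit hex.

53428652161549 in hexadecimal, padded to 48 bits, is 0x3097D3D53A0D.
Split into bytes (most-significant first): 30 97 D3 D5 3A 0D.
Big-endian stores the most-significant byte at the lowest address.
So the memory order matches the most-significant-first order: 30 97 D3 D5 3A 0D.

30 97 D3 D5 3A 0D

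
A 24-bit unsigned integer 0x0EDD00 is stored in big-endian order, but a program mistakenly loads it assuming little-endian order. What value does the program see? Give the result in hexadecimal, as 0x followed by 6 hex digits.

Stored big-endian, the bytes at ascending addresses are 0E DD 00.
Read back as little-endian, the first byte is least significant, giving 0x00DD0E.

0x00DD0E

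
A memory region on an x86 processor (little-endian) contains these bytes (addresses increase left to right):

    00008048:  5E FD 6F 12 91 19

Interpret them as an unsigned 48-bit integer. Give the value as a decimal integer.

Little-endian: lowest address holds the least-significant byte.
Reassemble most-significant byte first: 19 91 12 6F FD 5E → 0x1991126FFD5E.
0x1991126FFD5E = 28110870281566.

28110870281566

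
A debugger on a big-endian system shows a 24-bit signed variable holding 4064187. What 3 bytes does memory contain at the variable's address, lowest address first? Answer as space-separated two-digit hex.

3E 03 BB

4064187 in hexadecimal, padded to 24 bits, is 0x3E03BB.
Split into bytes (most-significant first): 3E 03 BB.
Big-endian: lowest address holds the most-significant byte.
So the memory order matches the most-significant-first order: 3E 03 BB.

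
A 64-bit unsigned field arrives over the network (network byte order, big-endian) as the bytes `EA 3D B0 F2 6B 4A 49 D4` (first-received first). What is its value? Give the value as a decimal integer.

16878841533683091924

Big-endian stores the most-significant byte at the lowest address.
The bytes are already most-significant first: 0xEA3DB0F26B4A49D4.
0xEA3DB0F26B4A49D4 = 16878841533683091924.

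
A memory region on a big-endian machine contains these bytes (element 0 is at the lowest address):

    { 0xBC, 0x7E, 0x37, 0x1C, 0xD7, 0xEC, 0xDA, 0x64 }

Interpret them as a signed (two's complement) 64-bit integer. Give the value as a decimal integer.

-4864389950492321180

In big-endian order the high byte comes first in memory.
The bytes are already most-significant first: 0xBC7E371CD7ECDA64.
Top bit is set, so as a signed 64-bit value this is 0xBC7E371CD7ECDA64 − 2^64 = -4864389950492321180.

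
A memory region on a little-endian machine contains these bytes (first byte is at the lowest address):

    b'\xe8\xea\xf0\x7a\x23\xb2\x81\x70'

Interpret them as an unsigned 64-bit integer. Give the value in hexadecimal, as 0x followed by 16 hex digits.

Little-endian stores the least-significant byte at the lowest address.
Reassemble most-significant byte first: 70 81 B2 23 7A F0 EA E8 → 0x7081B2237AF0EAE8.

0x7081B2237AF0EAE8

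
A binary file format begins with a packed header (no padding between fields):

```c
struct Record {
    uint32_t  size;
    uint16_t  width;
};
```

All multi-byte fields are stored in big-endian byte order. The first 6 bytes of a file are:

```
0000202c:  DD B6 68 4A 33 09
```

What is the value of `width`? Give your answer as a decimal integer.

13065

`width` follows `size` (4 bytes), so it starts at byte offset 4 and occupies 2 bytes.
Bytes at offsets 4..5: 33 09.
Big-endian stores the most-significant byte at the lowest address.
The bytes are already most-significant first: 0x3309.
0x3309 = 13065.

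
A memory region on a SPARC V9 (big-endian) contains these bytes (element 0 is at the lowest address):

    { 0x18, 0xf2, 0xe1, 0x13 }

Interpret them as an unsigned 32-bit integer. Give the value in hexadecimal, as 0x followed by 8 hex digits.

Big-endian stores the most-significant byte at the lowest address.
The bytes are already most-significant first: 0x18F2E113.

0x18F2E113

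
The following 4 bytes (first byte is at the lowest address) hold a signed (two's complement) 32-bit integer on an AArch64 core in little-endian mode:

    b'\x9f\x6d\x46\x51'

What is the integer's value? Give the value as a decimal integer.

Little-endian: lowest address holds the least-significant byte.
Reassemble most-significant byte first: 51 46 6D 9F → 0x51466D9F.
0x51466D9F = 1363570079.

1363570079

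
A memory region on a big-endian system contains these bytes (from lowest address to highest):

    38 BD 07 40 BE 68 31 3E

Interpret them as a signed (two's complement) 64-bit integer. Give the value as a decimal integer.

4088432011376079166

Big-endian: lowest address holds the most-significant byte.
The bytes are already most-significant first: 0x38BD0740BE68313E.
0x38BD0740BE68313E = 4088432011376079166.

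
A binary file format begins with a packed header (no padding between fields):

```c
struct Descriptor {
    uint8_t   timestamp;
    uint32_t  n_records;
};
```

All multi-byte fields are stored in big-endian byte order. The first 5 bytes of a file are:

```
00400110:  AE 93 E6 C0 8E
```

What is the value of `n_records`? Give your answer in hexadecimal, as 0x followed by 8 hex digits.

`n_records` follows `timestamp` (1 byte), so it starts at byte offset 1 and occupies 4 bytes.
Bytes at offsets 1..4: 93 E6 C0 8E.
Big-endian: lowest address holds the most-significant byte.
The bytes are already most-significant first: 0x93E6C08E.

0x93E6C08E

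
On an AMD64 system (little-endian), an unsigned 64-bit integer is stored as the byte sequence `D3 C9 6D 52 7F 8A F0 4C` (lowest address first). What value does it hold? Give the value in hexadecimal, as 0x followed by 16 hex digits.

Little-endian: lowest address holds the least-significant byte.
Reassemble most-significant byte first: 4C F0 8A 7F 52 6D C9 D3 → 0x4CF08A7F526DC9D3.

0x4CF08A7F526DC9D3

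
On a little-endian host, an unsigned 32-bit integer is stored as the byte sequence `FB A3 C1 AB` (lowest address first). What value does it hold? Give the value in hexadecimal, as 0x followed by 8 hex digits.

In little-endian order the low byte comes first in memory.
Reassemble most-significant byte first: AB C1 A3 FB → 0xABC1A3FB.

0xABC1A3FB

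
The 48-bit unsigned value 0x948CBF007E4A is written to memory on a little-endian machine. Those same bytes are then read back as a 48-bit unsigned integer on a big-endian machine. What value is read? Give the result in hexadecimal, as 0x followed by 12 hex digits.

Stored little-endian, the bytes at ascending addresses are 4A 7E 00 BF 8C 94.
Read back as big-endian, the last byte is least significant, giving 0x4A7E00BF8C94.

0x4A7E00BF8C94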